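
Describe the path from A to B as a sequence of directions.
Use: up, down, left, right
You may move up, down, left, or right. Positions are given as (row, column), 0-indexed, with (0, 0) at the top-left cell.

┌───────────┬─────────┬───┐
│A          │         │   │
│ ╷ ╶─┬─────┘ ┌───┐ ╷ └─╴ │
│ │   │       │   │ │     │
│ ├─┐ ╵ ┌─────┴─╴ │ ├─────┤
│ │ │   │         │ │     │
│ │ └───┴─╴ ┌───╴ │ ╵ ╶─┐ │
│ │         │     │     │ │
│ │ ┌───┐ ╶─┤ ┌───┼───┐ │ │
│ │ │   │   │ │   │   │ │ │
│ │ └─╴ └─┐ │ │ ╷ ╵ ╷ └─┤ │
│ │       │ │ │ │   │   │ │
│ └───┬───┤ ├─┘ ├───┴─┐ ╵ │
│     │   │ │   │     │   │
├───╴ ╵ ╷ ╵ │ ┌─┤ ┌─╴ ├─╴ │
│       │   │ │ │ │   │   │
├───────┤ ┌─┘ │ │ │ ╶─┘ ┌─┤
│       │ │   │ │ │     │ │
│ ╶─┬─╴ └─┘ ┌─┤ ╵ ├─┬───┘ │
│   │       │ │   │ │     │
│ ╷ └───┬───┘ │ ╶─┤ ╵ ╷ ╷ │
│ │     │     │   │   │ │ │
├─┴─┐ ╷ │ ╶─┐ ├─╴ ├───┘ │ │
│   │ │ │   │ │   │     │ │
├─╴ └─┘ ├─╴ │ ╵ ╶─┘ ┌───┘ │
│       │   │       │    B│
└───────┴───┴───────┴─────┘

Finding the path and converting it to directions:
Path through cells: (0,0) → (0,1) → (1,1) → (1,2) → (2,2) → (2,3) → (1,3) → (1,4) → (1,5) → (1,6) → (0,6) → (0,7) → (0,8) → (0,9) → (1,9) → (2,9) → (3,9) → (3,10) → (2,10) → (2,11) → (2,12) → (3,12) → (4,12) → (5,12) → (6,12) → (7,12) → (7,11) → (8,11) → (8,10) → (8,9) → (7,9) → (7,10) → (6,10) → (6,9) → (6,8) → (7,8) → (8,8) → (9,8) → (9,7) → (10,7) → (10,8) → (11,8) → (11,7) → (12,7) → (12,8) → (12,9) → (11,9) → (11,10) → (11,11) → (10,11) → (9,11) → (9,12) → (10,12) → (11,12) → (12,12)
Directions: right, down, right, down, right, up, right, right, right, up, right, right, right, down, down, down, right, up, right, right, down, down, down, down, down, left, down, left, left, up, right, up, left, left, down, down, down, left, down, right, down, left, down, right, right, up, right, right, up, up, right, down, down, down

Solution:

┌───────────┬─────────┬───┐
│A ↓        │↱ → → ↓  │   │
│ ╷ ╶─┬─────┘ ┌───┐ ╷ └─╴ │
│ │↳ ↓│↱ → → ↑│   │↓│     │
│ ├─┐ ╵ ┌─────┴─╴ │ ├─────┤
│ │ │↳ ↑│         │↓│↱ → ↓│
│ │ └───┴─╴ ┌───╴ │ ╵ ╶─┐ │
│ │         │     │↳ ↑  │↓│
│ │ ┌───┐ ╶─┤ ┌───┼───┐ │ │
│ │ │   │   │ │   │   │ │↓│
│ │ └─╴ └─┐ │ │ ╷ ╵ ╷ └─┤ │
│ │       │ │ │ │   │   │↓│
│ └───┬───┤ ├─┘ ├───┴─┐ ╵ │
│     │   │ │   │↓ ← ↰│  ↓│
├───╴ ╵ ╷ ╵ │ ┌─┤ ┌─╴ ├─╴ │
│       │   │ │ │↓│↱ ↑│↓ ↲│
├───────┤ ┌─┘ │ │ │ ╶─┘ ┌─┤
│       │ │   │ │↓│↑ ← ↲│ │
│ ╶─┬─╴ └─┘ ┌─┤ ╵ ├─┬───┘ │
│   │       │ │↓ ↲│ │  ↱ ↓│
│ ╷ └───┬───┘ │ ╶─┤ ╵ ╷ ╷ │
│ │     │     │↳ ↓│   │↑│↓│
├─┴─┐ ╷ │ ╶─┐ ├─╴ ├───┘ │ │
│   │ │ │   │ │↓ ↲│↱ → ↑│↓│
├─╴ └─┘ ├─╴ │ ╵ ╶─┘ ┌───┘ │
│       │   │  ↳ → ↑│    B│
└───────┴───┴───────┴─────┘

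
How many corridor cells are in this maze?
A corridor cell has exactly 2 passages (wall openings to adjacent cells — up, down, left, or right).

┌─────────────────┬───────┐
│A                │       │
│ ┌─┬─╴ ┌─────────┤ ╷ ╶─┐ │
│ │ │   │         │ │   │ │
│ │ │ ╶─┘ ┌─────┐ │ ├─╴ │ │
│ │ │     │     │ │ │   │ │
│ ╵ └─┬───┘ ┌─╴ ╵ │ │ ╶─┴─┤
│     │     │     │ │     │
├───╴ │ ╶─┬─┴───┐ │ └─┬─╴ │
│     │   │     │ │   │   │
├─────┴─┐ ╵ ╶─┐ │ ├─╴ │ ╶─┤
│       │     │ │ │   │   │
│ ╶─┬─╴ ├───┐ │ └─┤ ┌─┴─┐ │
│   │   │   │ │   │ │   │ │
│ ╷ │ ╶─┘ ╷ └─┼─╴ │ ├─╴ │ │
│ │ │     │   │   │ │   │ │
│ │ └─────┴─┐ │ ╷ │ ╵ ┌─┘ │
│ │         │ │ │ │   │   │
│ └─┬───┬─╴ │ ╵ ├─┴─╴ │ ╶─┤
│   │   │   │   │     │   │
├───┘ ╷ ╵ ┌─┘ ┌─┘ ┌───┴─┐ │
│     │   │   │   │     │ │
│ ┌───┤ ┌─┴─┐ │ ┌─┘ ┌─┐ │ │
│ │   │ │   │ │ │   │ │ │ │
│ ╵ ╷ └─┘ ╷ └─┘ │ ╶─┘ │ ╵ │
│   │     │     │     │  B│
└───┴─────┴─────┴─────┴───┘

Counting cells with exactly 2 passages:
Total corridor cells: 143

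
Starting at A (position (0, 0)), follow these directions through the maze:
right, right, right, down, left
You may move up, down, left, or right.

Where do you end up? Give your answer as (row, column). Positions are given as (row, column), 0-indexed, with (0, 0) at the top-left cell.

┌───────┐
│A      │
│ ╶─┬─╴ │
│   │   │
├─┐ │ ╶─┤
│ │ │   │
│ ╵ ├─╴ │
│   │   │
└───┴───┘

Following directions step by step:
Start: (0, 0)
  right: (0, 0) → (0, 1)
  right: (0, 1) → (0, 2)
  right: (0, 2) → (0, 3)
  down: (0, 3) → (1, 3)
  left: (1, 3) → (1, 2)
Final position: (1, 2)

Path taken:

┌───────┐
│A → → ↓│
│ ╶─┬─╴ │
│   │B ↲│
├─┐ │ ╶─┤
│ │ │   │
│ ╵ ├─╴ │
│   │   │
└───┴───┘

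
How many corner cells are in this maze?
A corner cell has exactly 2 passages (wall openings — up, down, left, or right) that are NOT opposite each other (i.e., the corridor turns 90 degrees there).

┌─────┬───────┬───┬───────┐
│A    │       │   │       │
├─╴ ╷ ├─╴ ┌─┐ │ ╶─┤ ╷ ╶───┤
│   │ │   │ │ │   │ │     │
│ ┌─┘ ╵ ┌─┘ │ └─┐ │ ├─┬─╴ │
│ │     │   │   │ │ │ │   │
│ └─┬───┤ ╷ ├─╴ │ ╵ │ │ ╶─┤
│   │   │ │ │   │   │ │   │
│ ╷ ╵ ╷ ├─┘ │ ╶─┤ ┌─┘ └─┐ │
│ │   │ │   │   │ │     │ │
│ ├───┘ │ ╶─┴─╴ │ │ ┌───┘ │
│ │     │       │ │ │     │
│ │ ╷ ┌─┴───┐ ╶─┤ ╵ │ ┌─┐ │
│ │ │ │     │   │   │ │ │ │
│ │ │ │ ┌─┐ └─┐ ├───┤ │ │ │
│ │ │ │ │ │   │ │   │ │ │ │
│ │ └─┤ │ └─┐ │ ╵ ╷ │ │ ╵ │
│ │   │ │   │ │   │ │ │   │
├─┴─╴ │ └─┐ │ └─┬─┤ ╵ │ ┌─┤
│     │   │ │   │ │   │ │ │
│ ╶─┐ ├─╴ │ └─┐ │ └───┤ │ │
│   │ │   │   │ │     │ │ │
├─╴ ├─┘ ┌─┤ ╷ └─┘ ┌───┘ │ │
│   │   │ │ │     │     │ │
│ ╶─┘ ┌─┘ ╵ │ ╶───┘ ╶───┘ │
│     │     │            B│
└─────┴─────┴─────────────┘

Counting corner cells (2 non-opposite passages):
Total corners: 79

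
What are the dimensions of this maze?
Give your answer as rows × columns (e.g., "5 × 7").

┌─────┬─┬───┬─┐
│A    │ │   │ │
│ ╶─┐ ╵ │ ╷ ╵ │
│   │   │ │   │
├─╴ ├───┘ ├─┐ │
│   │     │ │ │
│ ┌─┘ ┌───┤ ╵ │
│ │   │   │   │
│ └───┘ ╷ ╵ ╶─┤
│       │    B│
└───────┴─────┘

Counting the maze dimensions:
Rows (vertical): 5
Columns (horizontal): 7
Dimensions: 5 × 7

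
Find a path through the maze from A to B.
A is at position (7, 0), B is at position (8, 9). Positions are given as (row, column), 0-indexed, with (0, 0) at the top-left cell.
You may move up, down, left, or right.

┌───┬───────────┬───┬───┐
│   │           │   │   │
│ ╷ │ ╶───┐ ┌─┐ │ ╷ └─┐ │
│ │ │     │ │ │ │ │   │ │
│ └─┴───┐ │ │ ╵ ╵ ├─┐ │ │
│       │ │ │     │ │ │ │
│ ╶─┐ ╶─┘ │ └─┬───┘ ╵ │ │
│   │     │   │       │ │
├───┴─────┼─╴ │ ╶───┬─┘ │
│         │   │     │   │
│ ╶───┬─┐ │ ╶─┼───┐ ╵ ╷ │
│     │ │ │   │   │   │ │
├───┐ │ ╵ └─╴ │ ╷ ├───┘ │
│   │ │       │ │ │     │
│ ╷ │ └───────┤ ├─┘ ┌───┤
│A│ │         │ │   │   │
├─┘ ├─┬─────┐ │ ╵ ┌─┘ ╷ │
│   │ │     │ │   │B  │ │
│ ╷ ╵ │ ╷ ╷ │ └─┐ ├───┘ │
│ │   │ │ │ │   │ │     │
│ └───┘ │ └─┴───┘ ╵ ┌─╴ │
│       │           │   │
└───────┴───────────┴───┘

Finding the shortest path from (7, 0) to (8, 9):
Path length: 28 steps
Directions: up → right → down → down → left → down → down → right → right → right → up → up → right → down → down → right → right → right → right → right → up → right → right → up → up → left → down → left

Solution:

┌───┬───────────┬───┬───┐
│   │           │   │   │
│ ╷ │ ╶───┐ ┌─┐ │ ╷ └─┐ │
│ │ │     │ │ │ │ │   │ │
│ └─┴───┐ │ │ ╵ ╵ ├─┐ │ │
│       │ │ │     │ │ │ │
│ ╶─┐ ╶─┘ │ └─┬───┘ ╵ │ │
│   │     │   │       │ │
├───┴─────┼─╴ │ ╶───┬─┘ │
│         │   │     │   │
│ ╶───┬─┐ │ ╶─┼───┐ ╵ ╷ │
│     │ │ │   │   │   │ │
├───┐ │ ╵ └─╴ │ ╷ ├───┘ │
│↱ ↓│ │       │ │ │     │
│ ╷ │ └───────┤ ├─┘ ┌───┤
│A│↓│         │ │   │↓ ↰│
├─┘ ├─┬─────┐ │ ╵ ┌─┘ ╷ │
│↓ ↲│ │↱ ↓  │ │   │B ↲│↑│
│ ╷ ╵ │ ╷ ╷ │ └─┐ ├───┘ │
│↓│   │↑│↓│ │   │ │↱ → ↑│
│ └───┘ │ └─┴───┘ ╵ ┌─╴ │
│↳ → → ↑│↳ → → → → ↑│   │
└───────┴───────────┴───┘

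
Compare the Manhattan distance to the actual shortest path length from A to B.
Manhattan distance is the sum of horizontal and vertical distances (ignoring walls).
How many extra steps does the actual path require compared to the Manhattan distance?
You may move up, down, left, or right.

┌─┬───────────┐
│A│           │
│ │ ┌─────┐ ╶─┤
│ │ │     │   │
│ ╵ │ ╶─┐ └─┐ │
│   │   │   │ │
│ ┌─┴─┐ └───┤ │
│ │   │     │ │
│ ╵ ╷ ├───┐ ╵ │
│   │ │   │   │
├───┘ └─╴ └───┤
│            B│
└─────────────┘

Manhattan distance: |5 - 0| + |6 - 0| = 11
Actual path length: 13
Extra steps: 13 - 11 = 2

Solution:

┌─┬───────────┐
│A│           │
│ │ ┌─────┐ ╶─┤
│↓│ │     │   │
│ ╵ │ ╶─┐ └─┐ │
│↓  │   │   │ │
│ ┌─┴─┐ └───┤ │
│↓│↱ ↓│     │ │
│ ╵ ╷ ├───┐ ╵ │
│↳ ↑│↓│   │   │
├───┘ └─╴ └───┤
│    ↳ → → → B│
└─────────────┘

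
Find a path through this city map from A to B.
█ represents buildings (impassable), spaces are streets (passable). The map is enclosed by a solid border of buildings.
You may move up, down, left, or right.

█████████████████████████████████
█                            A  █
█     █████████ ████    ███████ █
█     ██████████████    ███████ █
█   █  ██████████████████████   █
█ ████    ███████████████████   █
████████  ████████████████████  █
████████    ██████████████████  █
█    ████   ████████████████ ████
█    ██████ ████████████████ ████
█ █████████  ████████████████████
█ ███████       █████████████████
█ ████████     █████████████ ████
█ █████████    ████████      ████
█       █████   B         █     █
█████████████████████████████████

Finding the shortest path from A to B:
Movement: cardinal only
Path length: 48 steps
Directions: left → left → left → left → left → left → left → left → left → left → left → left → left → left → left → left → left → left → left → left → left → left → left → left → down → down → down → right → down → right → right → down → down → right → down → right → right → down → down → down → down → down → right → right → down → right → right → right

Solution:

█████████████████████████████████
█    ↓←←←←←←←←←←←←←←←←←←←←←←←A  █
█    ↓█████████ ████    ███████ █
█    ↓██████████████    ███████ █
█   █↳↓██████████████████████   █
█ ████↳→↓ ███████████████████   █
████████↓ ████████████████████  █
████████↳↓  ██████████████████  █
█    ████↳→↓████████████████ ████
█    ██████↓████████████████ ████
█ █████████↓ ████████████████████
█ ███████  ↓    █████████████████
█ ████████ ↓   █████████████ ████
█ █████████↳→↓ ████████      ████
█       █████↳→→B         █     █
█████████████████████████████████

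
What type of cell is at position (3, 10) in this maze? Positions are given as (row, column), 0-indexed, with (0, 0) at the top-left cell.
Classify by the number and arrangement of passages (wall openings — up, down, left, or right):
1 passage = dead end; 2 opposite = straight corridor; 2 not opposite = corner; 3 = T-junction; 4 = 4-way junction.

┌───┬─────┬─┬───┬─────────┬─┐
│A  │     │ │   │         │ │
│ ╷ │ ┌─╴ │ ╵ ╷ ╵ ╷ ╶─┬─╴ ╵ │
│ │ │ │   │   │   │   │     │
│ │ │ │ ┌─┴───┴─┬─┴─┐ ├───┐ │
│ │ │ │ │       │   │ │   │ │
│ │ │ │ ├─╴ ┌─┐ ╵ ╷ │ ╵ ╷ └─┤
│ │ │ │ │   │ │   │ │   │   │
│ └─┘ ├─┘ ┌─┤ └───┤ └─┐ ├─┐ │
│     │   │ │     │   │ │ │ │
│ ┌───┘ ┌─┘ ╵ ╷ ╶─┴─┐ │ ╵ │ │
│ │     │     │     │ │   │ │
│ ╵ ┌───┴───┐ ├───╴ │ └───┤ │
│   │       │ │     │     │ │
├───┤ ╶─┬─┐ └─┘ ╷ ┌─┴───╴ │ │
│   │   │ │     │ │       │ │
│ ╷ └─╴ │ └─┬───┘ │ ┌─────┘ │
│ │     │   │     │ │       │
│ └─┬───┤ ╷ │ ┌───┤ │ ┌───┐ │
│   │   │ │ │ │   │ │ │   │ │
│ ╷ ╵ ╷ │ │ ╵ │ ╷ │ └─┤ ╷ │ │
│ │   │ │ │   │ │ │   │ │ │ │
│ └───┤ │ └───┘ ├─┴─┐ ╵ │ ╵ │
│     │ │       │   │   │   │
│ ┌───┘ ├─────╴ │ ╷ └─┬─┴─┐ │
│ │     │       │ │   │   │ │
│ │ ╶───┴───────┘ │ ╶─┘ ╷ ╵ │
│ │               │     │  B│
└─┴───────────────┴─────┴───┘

Checking cell at (3, 10):
Number of passages: 2
Cell type: corner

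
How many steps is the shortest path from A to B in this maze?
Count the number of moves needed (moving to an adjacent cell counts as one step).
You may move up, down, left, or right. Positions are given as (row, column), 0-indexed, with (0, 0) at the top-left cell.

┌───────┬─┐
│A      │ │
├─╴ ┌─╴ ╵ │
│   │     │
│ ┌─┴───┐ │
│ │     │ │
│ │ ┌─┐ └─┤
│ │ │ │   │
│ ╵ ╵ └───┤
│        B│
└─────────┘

Using BFS to find shortest path:
Start: (0, 0), End: (4, 4)
Path found:
(0,0) → (0,1) → (1,1) → (1,0) → (2,0) → (3,0) → (4,0) → (4,1) → (4,2) → (4,3) → (4,4)
Number of steps: 10

Solution:

┌───────┬─┐
│A ↓    │ │
├─╴ ┌─╴ ╵ │
│↓ ↲│     │
│ ┌─┴───┐ │
│↓│     │ │
│ │ ┌─┐ └─┤
│↓│ │ │   │
│ ╵ ╵ └───┤
│↳ → → → B│
└─────────┘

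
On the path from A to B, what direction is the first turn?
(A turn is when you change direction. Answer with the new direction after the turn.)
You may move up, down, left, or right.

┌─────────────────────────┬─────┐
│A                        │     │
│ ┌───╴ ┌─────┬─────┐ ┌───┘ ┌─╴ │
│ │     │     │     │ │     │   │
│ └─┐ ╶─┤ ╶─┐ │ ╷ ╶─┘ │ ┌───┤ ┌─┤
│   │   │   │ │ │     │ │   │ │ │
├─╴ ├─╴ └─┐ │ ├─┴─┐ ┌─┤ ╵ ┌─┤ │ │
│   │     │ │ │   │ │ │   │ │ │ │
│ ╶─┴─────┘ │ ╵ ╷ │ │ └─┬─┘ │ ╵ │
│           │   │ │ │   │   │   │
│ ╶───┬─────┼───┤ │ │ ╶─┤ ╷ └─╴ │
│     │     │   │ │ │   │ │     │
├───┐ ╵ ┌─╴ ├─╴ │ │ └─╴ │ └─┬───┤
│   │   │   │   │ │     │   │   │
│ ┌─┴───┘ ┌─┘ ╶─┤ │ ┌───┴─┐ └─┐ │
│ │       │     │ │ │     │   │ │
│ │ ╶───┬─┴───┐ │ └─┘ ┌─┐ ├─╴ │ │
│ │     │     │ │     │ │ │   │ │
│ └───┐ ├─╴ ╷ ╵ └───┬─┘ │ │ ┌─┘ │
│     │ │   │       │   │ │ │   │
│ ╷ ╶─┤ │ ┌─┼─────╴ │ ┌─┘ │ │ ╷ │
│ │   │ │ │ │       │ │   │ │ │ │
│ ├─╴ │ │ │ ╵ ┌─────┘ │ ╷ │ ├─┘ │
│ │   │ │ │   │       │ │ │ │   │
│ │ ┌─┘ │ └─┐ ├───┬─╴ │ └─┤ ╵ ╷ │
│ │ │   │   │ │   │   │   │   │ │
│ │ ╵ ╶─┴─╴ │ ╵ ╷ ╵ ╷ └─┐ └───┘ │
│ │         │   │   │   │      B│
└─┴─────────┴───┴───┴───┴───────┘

Directions: down, down, right, down, left, down, right, right, right, right, right, up, up, left, up, right, right, down, down, down, right, up, right, down, down, down, down, down, right, right, up, right, right, down, down, down, left, down, down, right, down, right, right, right
First turn direction: right

Solution:

┌─────────────────────────┬─────┐
│A                        │     │
│ ┌───╴ ┌─────┬─────┐ ┌───┘ ┌─╴ │
│↓│     │↱ → ↓│     │ │     │   │
│ └─┐ ╶─┤ ╶─┐ │ ╷ ╶─┘ │ ┌───┤ ┌─┤
│↳ ↓│   │↑ ↰│↓│ │     │ │   │ │ │
├─╴ ├─╴ └─┐ │ ├─┴─┐ ┌─┤ ╵ ┌─┤ │ │
│↓ ↲│     │↑│↓│↱ ↓│ │ │   │ │ │ │
│ ╶─┴─────┘ │ ╵ ╷ │ │ └─┬─┘ │ ╵ │
│↳ → → → → ↑│↳ ↑│↓│ │   │   │   │
│ ╶───┬─────┼───┤ │ │ ╶─┤ ╷ └─╴ │
│     │     │   │↓│ │   │ │     │
├───┐ ╵ ┌─╴ ├─╴ │ │ └─╴ │ └─┬───┤
│   │   │   │   │↓│     │   │   │
│ ┌─┴───┘ ┌─┘ ╶─┤ │ ┌───┴─┐ └─┐ │
│ │       │     │↓│ │↱ → ↓│   │ │
│ │ ╶───┬─┴───┐ │ └─┘ ┌─┐ ├─╴ │ │
│ │     │     │ │↳ → ↑│ │↓│   │ │
│ └───┐ ├─╴ ╷ ╵ └───┬─┘ │ │ ┌─┘ │
│     │ │   │       │   │↓│ │   │
│ ╷ ╶─┤ │ ┌─┼─────╴ │ ┌─┘ │ │ ╷ │
│ │   │ │ │ │       │ │↓ ↲│ │ │ │
│ ├─╴ │ │ │ ╵ ┌─────┘ │ ╷ │ ├─┘ │
│ │   │ │ │   │       │↓│ │ │   │
│ │ ┌─┘ │ └─┐ ├───┬─╴ │ └─┤ ╵ ╷ │
│ │ │   │   │ │   │   │↳ ↓│   │ │
│ │ ╵ ╶─┴─╴ │ ╵ ╷ ╵ ╷ └─┐ └───┘ │
│ │         │   │   │   │↳ → → B│
└─┴─────────┴───┴───┴───┴───────┘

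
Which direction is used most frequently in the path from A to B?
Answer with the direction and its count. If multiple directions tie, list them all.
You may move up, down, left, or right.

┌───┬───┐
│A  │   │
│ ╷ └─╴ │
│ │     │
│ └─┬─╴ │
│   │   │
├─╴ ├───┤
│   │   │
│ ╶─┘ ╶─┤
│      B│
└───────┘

Directions: down, down, right, down, left, down, right, right, right
Counts: {'down': 4, 'right': 4, 'left': 1}
Most common: down and right (tied at 4 times each)

Solution:

┌───┬───┐
│A  │   │
│ ╷ └─╴ │
│↓│     │
│ └─┬─╴ │
│↳ ↓│   │
├─╴ ├───┤
│↓ ↲│   │
│ ╶─┘ ╶─┤
│↳ → → B│
└───────┘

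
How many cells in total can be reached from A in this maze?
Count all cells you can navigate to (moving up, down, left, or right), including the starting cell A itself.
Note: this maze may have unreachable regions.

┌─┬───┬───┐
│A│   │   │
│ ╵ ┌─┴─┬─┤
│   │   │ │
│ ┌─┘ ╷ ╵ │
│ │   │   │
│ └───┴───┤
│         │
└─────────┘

Using BFS/flood-fill to find all reachable cells from A:
Maze size: 4 × 5 = 20 total cells
9 cell(s) are walled off and cannot be reached from A.
Reachable cells: 11

Reachable region (· marks reachable cells):

┌─┬───┬───┐
│A│· ·│   │
│ ╵ ┌─┴─┬─┤
│· ·│   │ │
│ ┌─┘ ╷ ╵ │
│·│   │   │
│ └───┴───┤
│· · · · ·│
└─────────┘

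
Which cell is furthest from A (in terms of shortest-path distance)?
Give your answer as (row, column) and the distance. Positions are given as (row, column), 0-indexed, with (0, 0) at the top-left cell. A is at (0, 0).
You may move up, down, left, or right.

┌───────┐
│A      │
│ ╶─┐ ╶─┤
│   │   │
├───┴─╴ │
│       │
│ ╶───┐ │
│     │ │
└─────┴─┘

Computing BFS distances from A to all cells:
Furthest cell: (3, 2)
Distance: 11 steps

Path from A to the furthest cell:

┌───────┐
│A → ↓  │
│ ╶─┐ ╶─┤
│   │↳ ↓│
├───┴─╴ │
│↓ ← ← ↲│
│ ╶───┐ │
│↳ → B│ │
└─────┴─┘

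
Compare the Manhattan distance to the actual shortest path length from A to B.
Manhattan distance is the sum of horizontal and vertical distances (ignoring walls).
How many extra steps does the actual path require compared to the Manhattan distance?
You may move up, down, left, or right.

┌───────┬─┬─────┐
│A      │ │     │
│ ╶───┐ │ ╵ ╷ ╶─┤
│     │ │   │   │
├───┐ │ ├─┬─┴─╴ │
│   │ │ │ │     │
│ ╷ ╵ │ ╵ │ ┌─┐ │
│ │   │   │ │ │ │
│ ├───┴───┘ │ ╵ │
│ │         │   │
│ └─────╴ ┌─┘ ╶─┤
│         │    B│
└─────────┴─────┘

Manhattan distance: |5 - 0| + |7 - 0| = 12
Actual path length: 26
Extra steps: 26 - 12 = 14

Solution:

┌───────┬─┬─────┐
│A      │ │     │
│ ╶───┐ │ ╵ ╷ ╶─┤
│↳ → ↓│ │   │   │
├───┐ │ ├─┬─┴─╴ │
│↓ ↰│↓│ │ │↱ → ↓│
│ ╷ ╵ │ ╵ │ ┌─┐ │
│↓│↑ ↲│   │↑│ │↓│
│ ├───┴───┘ │ ╵ │
│↓│      ↱ ↑│↓ ↲│
│ └─────╴ ┌─┘ ╶─┤
│↳ → → → ↑│  ↳ B│
└─────────┴─────┘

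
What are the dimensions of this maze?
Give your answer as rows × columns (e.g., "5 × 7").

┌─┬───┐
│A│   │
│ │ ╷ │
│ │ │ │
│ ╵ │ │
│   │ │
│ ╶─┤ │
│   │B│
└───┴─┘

Counting the maze dimensions:
Rows (vertical): 4
Columns (horizontal): 3
Dimensions: 4 × 3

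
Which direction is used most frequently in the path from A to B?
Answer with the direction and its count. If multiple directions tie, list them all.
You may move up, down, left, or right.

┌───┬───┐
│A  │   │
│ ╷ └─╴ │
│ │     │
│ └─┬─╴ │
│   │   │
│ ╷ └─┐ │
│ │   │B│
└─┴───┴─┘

Directions: right, down, right, right, down, down
Counts: {'right': 3, 'down': 3}
Most common: down and right (tied at 3 times each)

Solution:

┌───┬───┐
│A ↓│   │
│ ╷ └─╴ │
│ │↳ → ↓│
│ └─┬─╴ │
│   │  ↓│
│ ╷ └─┐ │
│ │   │B│
└─┴───┴─┘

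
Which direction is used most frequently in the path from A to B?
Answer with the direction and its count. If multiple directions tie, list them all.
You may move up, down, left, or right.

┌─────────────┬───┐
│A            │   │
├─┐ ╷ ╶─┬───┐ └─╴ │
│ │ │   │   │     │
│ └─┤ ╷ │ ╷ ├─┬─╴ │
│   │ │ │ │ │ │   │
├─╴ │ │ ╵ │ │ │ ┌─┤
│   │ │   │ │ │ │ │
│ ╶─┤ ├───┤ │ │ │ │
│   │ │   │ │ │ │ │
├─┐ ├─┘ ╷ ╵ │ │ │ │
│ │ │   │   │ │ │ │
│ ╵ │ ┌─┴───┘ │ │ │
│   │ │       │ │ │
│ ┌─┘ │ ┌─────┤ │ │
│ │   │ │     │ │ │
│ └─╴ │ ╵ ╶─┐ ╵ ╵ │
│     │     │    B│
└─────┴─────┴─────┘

Directions: right, right, right, right, right, right, down, right, right, down, left, down, down, down, down, down, down, right
Counts: {'right': 9, 'down': 8, 'left': 1}
Most common: right (9 times)

Solution:

┌─────────────┬───┐
│A → → → → → ↓│   │
├─┐ ╷ ╶─┬───┐ └─╴ │
│ │ │   │   │↳ → ↓│
│ └─┤ ╷ │ ╷ ├─┬─╴ │
│   │ │ │ │ │ │↓ ↲│
├─╴ │ │ ╵ │ │ │ ┌─┤
│   │ │   │ │ │↓│ │
│ ╶─┤ ├───┤ │ │ │ │
│   │ │   │ │ │↓│ │
├─┐ ├─┘ ╷ ╵ │ │ │ │
│ │ │   │   │ │↓│ │
│ ╵ │ ┌─┴───┘ │ │ │
│   │ │       │↓│ │
│ ┌─┘ │ ┌─────┤ │ │
│ │   │ │     │↓│ │
│ └─╴ │ ╵ ╶─┐ ╵ ╵ │
│     │     │  ↳ B│
└─────┴─────┴─────┘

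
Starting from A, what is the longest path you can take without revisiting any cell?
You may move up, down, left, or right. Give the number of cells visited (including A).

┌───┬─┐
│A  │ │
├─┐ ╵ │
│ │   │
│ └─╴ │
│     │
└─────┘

Finding longest simple path using DFS:
Start: (0, 0)
Longest path visits 8 cells
Path: A → right → down → right → down → left → left → up

Solution:

┌───┬─┐
│A ↓│ │
├─┐ ╵ │
│B│↳ ↓│
│ └─╴ │
│↑ ← ↲│
└─────┘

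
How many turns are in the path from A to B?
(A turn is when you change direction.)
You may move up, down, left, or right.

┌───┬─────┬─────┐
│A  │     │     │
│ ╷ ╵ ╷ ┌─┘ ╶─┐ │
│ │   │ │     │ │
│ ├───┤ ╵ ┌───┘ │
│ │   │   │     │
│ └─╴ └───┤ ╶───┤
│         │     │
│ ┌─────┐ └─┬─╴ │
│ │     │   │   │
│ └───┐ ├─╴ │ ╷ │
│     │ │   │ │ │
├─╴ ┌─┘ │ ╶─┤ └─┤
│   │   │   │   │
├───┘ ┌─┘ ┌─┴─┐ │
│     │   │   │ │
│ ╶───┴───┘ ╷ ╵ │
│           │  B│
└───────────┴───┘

Directions: right, down, right, up, right, down, down, right, up, right, up, right, right, down, down, left, left, down, right, right, down, left, down, down, right, down, down
Number of turns: 19

Solution:

┌───┬─────┬─────┐
│A ↓│↱ ↓  │↱ → ↓│
│ ╷ ╵ ╷ ┌─┘ ╶─┐ │
│ │↳ ↑│↓│↱ ↑  │↓│
│ ├───┤ ╵ ┌───┘ │
│ │   │↳ ↑│↓ ← ↲│
│ └─╴ └───┤ ╶───┤
│         │↳ → ↓│
│ ┌─────┐ └─┬─╴ │
│ │     │   │↓ ↲│
│ └───┐ ├─╴ │ ╷ │
│     │ │   │↓│ │
├─╴ ┌─┘ │ ╶─┤ └─┤
│   │   │   │↳ ↓│
├───┘ ┌─┘ ┌─┴─┐ │
│     │   │   │↓│
│ ╶───┴───┘ ╷ ╵ │
│           │  B│
└───────────┴───┘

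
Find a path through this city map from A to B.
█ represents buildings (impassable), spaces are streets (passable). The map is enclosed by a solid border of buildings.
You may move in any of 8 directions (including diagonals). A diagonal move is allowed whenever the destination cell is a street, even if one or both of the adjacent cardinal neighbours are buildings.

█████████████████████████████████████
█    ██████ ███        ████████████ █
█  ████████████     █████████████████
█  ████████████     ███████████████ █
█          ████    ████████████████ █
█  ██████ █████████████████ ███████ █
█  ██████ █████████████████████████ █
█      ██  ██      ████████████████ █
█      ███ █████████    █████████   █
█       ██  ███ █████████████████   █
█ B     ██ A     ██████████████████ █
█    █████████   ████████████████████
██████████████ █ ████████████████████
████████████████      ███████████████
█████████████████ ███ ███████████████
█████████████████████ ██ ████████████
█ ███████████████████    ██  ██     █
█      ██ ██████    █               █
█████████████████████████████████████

Finding the shortest path from A to B:
Movement: 8-directional
Path length: 17 steps
Directions: up → up-left → up → up-left → up → up-left → left → left → left → left → left → down-left → down → down → down → down → down

Solution:

█████████████████████████████████████
█    ██████ ███        ████████████ █
█  ████████████     █████████████████
█  ████████████     ███████████████ █
█  ↙←←←←←  ████    ████████████████ █
█ ↓██████↖█████████████████ ███████ █
█ ↓██████↑█████████████████████████ █
█ ↓    ██ ↖██      ████████████████ █
█ ↓    ███↑█████████    █████████   █
█ ↓     ██ ↖███ █████████████████   █
█ B     ██ A     ██████████████████ █
█    █████████   ████████████████████
██████████████ █ ████████████████████
████████████████      ███████████████
█████████████████ ███ ███████████████
█████████████████████ ██ ████████████
█ ███████████████████    ██  ██     █
█      ██ ██████    █               █
█████████████████████████████████████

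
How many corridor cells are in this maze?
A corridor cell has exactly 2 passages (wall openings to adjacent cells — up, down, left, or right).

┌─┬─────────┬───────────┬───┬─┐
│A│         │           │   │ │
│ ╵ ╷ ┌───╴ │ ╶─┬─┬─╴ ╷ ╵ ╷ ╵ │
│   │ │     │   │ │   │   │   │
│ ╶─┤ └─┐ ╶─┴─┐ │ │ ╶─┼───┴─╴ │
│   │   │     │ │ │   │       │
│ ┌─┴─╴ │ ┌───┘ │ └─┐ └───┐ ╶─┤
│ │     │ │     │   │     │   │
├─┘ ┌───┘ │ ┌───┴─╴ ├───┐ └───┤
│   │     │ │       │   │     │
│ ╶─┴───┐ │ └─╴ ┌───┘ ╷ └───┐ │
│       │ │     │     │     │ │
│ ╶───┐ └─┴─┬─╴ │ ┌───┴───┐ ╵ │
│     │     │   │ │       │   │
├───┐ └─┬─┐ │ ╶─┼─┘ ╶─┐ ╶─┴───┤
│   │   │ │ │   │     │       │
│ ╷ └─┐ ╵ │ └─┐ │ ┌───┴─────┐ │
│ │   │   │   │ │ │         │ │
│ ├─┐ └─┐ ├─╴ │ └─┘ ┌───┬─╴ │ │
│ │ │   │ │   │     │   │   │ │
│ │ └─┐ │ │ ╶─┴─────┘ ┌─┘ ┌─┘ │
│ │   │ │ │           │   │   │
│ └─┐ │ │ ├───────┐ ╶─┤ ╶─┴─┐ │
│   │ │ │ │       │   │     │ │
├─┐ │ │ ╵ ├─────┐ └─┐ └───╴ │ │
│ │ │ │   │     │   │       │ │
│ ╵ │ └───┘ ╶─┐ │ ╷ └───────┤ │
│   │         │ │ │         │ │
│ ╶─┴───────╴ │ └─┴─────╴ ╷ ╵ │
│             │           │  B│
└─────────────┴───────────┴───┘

Counting cells with exactly 2 passages:
Total corridor cells: 181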